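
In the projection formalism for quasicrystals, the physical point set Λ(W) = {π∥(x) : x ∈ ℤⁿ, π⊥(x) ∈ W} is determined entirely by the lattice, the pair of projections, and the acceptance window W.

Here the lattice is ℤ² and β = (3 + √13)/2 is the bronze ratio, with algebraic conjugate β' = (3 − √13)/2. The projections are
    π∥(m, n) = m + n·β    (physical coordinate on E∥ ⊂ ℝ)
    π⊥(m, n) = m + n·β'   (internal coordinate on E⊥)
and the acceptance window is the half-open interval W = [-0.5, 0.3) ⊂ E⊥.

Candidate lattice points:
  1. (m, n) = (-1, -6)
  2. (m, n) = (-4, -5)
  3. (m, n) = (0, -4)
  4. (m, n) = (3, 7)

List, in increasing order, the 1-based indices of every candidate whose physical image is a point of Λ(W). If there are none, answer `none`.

Numerically β ≈ 3.3028 and β' = −1/β ≈ -0.3028.
candidate 1: (m,n)=(-1,-6) → π∥ = -1-6·β ≈ -20.8167, π⊥ = -1-6·β' ≈ 0.8167 ∉ [-0.5, 0.3) ⇒ out
candidate 2: (m,n)=(-4,-5) → π∥ = -4-5·β ≈ -20.5139, π⊥ = -4-5·β' ≈ -2.4861 ∉ [-0.5, 0.3) ⇒ out
candidate 3: (m,n)=(0,-4) → π∥ = 0-4·β ≈ -13.2111, π⊥ = 0-4·β' ≈ 1.2111 ∉ [-0.5, 0.3) ⇒ out
candidate 4: (m,n)=(3,7) → π∥ = 3+7·β ≈ 26.1194, π⊥ = 3+7·β' ≈ 0.8806 ∉ [-0.5, 0.3) ⇒ out

none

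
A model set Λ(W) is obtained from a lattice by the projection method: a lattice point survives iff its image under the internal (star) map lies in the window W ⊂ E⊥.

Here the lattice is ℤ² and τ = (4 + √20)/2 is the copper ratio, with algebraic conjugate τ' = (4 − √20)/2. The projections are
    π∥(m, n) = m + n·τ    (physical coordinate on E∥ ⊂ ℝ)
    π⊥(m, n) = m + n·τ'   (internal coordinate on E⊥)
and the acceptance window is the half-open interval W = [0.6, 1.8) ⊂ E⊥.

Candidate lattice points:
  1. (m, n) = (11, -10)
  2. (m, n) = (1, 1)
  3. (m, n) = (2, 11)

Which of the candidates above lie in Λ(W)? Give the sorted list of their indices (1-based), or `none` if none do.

2

Numerically τ ≈ 4.23607 and τ' = −1/τ ≈ -0.23607.
candidate 1: (m,n)=(11,-10) → π∥ = 11-10·τ ≈ -31.36068, π⊥ = 11-10·τ' ≈ 13.36068 ∉ [0.6, 1.8) ⇒ out
candidate 2: (m,n)=(1,1) → π∥ = 1+1·τ ≈ 5.23607, π⊥ = 1+1·τ' ≈ 0.76393 ∈ [0.6, 1.8) ⇒ IN Λ
candidate 3: (m,n)=(2,11) → π∥ = 2+11·τ ≈ 48.59675, π⊥ = 2+11·τ' ≈ -0.59675 ∉ [0.6, 1.8) ⇒ out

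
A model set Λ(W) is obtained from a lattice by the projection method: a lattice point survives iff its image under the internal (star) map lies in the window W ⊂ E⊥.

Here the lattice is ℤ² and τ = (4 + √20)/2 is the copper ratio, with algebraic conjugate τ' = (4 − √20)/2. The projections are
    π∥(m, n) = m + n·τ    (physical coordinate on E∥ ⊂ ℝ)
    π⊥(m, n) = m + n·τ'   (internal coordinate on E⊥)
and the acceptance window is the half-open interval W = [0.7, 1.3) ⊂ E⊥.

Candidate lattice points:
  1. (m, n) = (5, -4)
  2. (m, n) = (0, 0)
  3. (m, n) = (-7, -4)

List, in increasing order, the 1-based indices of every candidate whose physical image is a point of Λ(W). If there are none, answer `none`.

none

Numerically τ ≈ 4.23607 and τ' = −1/τ ≈ -0.23607.
#1 (5,-4): internal coord 5 + (-4)·τ' = +5.94427; +5.94427 ∉ [0.7, 1.3) → out
#2 (0,0): internal coord 0 + (0)·τ' = +0.00000; +0.00000 ∉ [0.7, 1.3) → out
#3 (-7,-4): internal coord -7 + (-4)·τ' = -6.05573; -6.05573 ∉ [0.7, 1.3) → out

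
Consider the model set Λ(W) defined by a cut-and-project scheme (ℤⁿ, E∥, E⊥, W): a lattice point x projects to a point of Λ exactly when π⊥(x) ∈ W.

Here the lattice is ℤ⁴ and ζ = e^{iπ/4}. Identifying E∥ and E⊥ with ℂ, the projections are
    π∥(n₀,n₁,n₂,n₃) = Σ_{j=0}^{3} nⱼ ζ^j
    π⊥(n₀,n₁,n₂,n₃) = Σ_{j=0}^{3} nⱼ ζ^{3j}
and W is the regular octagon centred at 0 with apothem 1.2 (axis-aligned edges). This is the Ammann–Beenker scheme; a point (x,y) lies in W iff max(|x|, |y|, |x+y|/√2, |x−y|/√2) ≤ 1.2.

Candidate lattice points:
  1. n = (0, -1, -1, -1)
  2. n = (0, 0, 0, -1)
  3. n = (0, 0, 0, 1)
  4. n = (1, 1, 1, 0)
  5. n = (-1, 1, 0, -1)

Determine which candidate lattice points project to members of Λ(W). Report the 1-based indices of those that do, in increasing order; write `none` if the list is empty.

Internal map: ζ^{3j} for j=0..3 gives (1,0), (−√2/2,√2/2), (0,−1), (√2/2,√2/2).
#1 (0, -1, -1, -1): internal (0.00000, -0.41421); octagon support 0.41421 vs apothem 1.2 → ∈ W
#2 (0, 0, 0, -1): internal (-0.70711, -0.70711); octagon support 1.00000 vs apothem 1.2 → ∈ W
#3 (0, 0, 0, 1): internal (0.70711, 0.70711); octagon support 1.00000 vs apothem 1.2 → ∈ W
#4 (1, 1, 1, 0): internal (0.29289, -0.29289); octagon support 0.41421 vs apothem 1.2 → ∈ W
#5 (-1, 1, 0, -1): internal (-2.41421, 0.00000); octagon support 2.41421 vs apothem 1.2 → ∉ W

1, 2, 3, 4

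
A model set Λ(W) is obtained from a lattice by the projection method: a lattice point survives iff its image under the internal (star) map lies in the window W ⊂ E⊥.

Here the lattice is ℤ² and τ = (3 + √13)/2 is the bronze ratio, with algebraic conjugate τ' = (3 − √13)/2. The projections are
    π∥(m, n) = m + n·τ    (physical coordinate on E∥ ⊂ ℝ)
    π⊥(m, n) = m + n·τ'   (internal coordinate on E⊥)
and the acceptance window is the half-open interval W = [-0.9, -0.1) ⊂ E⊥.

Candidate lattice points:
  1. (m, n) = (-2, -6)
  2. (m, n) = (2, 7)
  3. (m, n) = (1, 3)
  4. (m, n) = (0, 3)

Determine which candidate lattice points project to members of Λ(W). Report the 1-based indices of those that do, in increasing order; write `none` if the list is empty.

1, 2

Compute τ' = (3−√13)/2 = -0.3028, so π⊥(m,n) = m -0.3028·n.
[1] lift (-2,-6): star map gives -0.1833; window check -0.9 ≤ -0.1833 < -0.1 is true → IN Λ
[2] lift (2,7): star map gives -0.1194; window check -0.9 ≤ -0.1194 < -0.1 is true → IN Λ
[3] lift (1,3): star map gives 0.0917; window check -0.9 ≤ 0.0917 < -0.1 is false → out
[4] lift (0,3): star map gives -0.9083; window check -0.9 ≤ -0.9083 < -0.1 is false → out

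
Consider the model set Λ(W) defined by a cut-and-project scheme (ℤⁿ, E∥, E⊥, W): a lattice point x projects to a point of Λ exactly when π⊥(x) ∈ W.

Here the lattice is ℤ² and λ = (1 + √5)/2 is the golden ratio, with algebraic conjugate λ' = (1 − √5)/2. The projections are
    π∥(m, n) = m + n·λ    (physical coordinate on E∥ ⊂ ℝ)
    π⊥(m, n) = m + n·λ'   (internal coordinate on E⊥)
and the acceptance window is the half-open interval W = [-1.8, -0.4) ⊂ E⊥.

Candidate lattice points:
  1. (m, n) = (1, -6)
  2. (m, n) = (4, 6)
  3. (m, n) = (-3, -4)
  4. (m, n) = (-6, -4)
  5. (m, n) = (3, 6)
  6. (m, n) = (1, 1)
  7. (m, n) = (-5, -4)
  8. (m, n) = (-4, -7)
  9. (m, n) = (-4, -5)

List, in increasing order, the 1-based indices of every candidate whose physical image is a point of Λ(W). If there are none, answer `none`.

3, 5, 9

Numerically λ ≈ 1.618034 and λ' = −1/λ ≈ -0.618034.
[1] lift (1,-6): star map gives 4.708204; window check -1.8 ≤ 4.708204 < -0.4 is false → out
[2] lift (4,6): star map gives 0.291796; window check -1.8 ≤ 0.291796 < -0.4 is false → out
[3] lift (-3,-4): star map gives -0.527864; window check -1.8 ≤ -0.527864 < -0.4 is true → IN Λ
[4] lift (-6,-4): star map gives -3.527864; window check -1.8 ≤ -3.527864 < -0.4 is false → out
[5] lift (3,6): star map gives -0.708204; window check -1.8 ≤ -0.708204 < -0.4 is true → IN Λ
[6] lift (1,1): star map gives 0.381966; window check -1.8 ≤ 0.381966 < -0.4 is false → out
[7] lift (-5,-4): star map gives -2.527864; window check -1.8 ≤ -2.527864 < -0.4 is false → out
[8] lift (-4,-7): star map gives 0.326238; window check -1.8 ≤ 0.326238 < -0.4 is false → out
[9] lift (-4,-5): star map gives -0.909830; window check -1.8 ≤ -0.909830 < -0.4 is true → IN Λ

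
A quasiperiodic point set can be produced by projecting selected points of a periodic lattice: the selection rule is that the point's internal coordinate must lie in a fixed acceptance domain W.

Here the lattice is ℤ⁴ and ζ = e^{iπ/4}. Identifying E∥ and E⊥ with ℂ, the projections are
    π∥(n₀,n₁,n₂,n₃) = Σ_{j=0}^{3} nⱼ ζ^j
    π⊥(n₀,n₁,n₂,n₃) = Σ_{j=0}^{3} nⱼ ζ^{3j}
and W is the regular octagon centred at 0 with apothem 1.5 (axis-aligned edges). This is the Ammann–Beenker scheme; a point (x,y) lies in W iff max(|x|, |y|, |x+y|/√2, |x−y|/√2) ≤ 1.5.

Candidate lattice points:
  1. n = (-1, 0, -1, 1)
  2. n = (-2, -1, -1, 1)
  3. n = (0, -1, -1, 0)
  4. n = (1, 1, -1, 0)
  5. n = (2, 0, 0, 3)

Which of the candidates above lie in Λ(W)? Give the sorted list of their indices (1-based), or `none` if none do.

2, 3

π⊥(n) = n₀ + n₁ζ³ + n₂ζ⁶ + n₃ζ⁹ where ζ = e^{iπ/4}.
#1 (-1, 0, -1, 1): internal (-0.2929, 1.7071); octagon support 1.7071 vs apothem 1.5 → ∉ W
#2 (-2, -1, -1, 1): internal (-0.5858, 1.0000); octagon support 1.1213 vs apothem 1.5 → ∈ W
#3 (0, -1, -1, 0): internal (0.7071, 0.2929); octagon support 0.7071 vs apothem 1.5 → ∈ W
#4 (1, 1, -1, 0): internal (0.2929, 1.7071); octagon support 1.7071 vs apothem 1.5 → ∉ W
#5 (2, 0, 0, 3): internal (4.1213, 2.1213); octagon support 4.4142 vs apothem 1.5 → ∉ W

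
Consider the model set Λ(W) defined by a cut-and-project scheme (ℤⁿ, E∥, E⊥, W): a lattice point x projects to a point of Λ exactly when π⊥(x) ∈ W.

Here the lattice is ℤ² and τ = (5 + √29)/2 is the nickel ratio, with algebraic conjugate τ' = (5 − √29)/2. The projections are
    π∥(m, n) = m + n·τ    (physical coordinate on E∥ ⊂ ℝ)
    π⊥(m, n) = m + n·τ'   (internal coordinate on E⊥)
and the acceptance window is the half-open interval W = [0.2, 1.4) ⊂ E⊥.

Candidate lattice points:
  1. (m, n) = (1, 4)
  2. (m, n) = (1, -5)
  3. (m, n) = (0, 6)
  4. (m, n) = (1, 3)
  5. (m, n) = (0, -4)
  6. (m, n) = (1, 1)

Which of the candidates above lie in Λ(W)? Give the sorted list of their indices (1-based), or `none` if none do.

τ' = (5−√29)/2 ≈ -0.192582.
#1 (1,4): internal coord 1 + (4)·τ' = +0.229670; +0.229670 ∈ [0.2, 1.4) → IN Λ
#2 (1,-5): internal coord 1 + (-5)·τ' = +1.962912; +1.962912 ∉ [0.2, 1.4) → out
#3 (0,6): internal coord 0 + (6)·τ' = -1.155494; -1.155494 ∉ [0.2, 1.4) → out
#4 (1,3): internal coord 1 + (3)·τ' = +0.422253; +0.422253 ∈ [0.2, 1.4) → IN Λ
#5 (0,-4): internal coord 0 + (-4)·τ' = +0.770330; +0.770330 ∈ [0.2, 1.4) → IN Λ
#6 (1,1): internal coord 1 + (1)·τ' = +0.807418; +0.807418 ∈ [0.2, 1.4) → IN Λ

1, 4, 5, 6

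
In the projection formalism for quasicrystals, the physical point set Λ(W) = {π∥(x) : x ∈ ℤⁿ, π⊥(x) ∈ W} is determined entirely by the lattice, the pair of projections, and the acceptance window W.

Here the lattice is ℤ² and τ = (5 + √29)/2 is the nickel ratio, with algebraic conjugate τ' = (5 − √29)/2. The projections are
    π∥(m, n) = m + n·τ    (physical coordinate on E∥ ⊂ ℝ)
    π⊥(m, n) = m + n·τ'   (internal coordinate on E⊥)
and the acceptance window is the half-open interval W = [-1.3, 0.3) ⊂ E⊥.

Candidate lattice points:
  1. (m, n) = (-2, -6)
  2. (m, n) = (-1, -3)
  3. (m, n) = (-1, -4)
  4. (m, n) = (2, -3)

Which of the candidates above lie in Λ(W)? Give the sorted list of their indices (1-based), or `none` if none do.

τ' = (5−√29)/2 ≈ -0.19258.
#1 (-2,-6): internal coord -2 + (-6)·τ' = -0.84451; -0.84451 ∈ [-1.3, 0.3) → IN Λ
#2 (-1,-3): internal coord -1 + (-3)·τ' = -0.42225; -0.42225 ∈ [-1.3, 0.3) → IN Λ
#3 (-1,-4): internal coord -1 + (-4)·τ' = -0.22967; -0.22967 ∈ [-1.3, 0.3) → IN Λ
#4 (2,-3): internal coord 2 + (-3)·τ' = +2.57775; +2.57775 ∉ [-1.3, 0.3) → out

1, 2, 3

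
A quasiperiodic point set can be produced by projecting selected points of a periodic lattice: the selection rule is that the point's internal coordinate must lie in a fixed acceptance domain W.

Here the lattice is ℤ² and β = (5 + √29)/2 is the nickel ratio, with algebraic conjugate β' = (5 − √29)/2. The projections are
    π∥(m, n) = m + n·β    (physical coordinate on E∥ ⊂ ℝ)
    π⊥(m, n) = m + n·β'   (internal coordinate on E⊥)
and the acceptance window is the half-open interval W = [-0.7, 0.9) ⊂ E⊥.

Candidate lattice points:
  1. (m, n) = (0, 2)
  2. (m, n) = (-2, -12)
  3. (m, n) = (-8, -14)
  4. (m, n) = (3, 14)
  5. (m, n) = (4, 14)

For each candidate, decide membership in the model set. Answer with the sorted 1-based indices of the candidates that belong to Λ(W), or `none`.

Compute β' = (5−√29)/2 = -0.192582, so π⊥(m,n) = m -0.192582·n.
[1] lift (0,2): star map gives -0.385165; window check -0.7 ≤ -0.385165 < 0.9 is true → IN Λ
[2] lift (-2,-12): star map gives 0.310989; window check -0.7 ≤ 0.310989 < 0.9 is true → IN Λ
[3] lift (-8,-14): star map gives -5.303846; window check -0.7 ≤ -5.303846 < 0.9 is false → out
[4] lift (3,14): star map gives 0.303846; window check -0.7 ≤ 0.303846 < 0.9 is true → IN Λ
[5] lift (4,14): star map gives 1.303846; window check -0.7 ≤ 1.303846 < 0.9 is false → out

1, 2, 4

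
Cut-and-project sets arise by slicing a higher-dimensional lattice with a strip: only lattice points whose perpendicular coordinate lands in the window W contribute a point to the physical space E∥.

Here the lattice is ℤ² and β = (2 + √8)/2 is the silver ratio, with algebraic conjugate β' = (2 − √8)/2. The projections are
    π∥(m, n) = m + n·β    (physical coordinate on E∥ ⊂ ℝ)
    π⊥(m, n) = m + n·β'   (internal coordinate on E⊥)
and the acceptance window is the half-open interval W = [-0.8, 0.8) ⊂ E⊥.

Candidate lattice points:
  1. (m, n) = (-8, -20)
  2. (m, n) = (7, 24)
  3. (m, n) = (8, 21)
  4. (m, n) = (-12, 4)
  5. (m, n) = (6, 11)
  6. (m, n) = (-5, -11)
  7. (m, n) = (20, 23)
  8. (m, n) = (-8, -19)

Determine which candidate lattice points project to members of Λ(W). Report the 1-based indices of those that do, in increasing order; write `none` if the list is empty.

Compute β' = (2−√8)/2 = -0.41421, so π⊥(m,n) = m -0.41421·n.
#1 (-8,-20): internal coord -8 + (-20)·β' = +0.28427; +0.28427 ∈ [-0.8, 0.8) → IN Λ
#2 (7,24): internal coord 7 + (24)·β' = -2.94113; -2.94113 ∉ [-0.8, 0.8) → out
#3 (8,21): internal coord 8 + (21)·β' = -0.69848; -0.69848 ∈ [-0.8, 0.8) → IN Λ
#4 (-12,4): internal coord -12 + (4)·β' = -13.65685; -13.65685 ∉ [-0.8, 0.8) → out
#5 (6,11): internal coord 6 + (11)·β' = +1.44365; +1.44365 ∉ [-0.8, 0.8) → out
#6 (-5,-11): internal coord -5 + (-11)·β' = -0.44365; -0.44365 ∈ [-0.8, 0.8) → IN Λ
#7 (20,23): internal coord 20 + (23)·β' = +10.47309; +10.47309 ∉ [-0.8, 0.8) → out
#8 (-8,-19): internal coord -8 + (-19)·β' = -0.12994; -0.12994 ∈ [-0.8, 0.8) → IN Λ

1, 3, 6, 8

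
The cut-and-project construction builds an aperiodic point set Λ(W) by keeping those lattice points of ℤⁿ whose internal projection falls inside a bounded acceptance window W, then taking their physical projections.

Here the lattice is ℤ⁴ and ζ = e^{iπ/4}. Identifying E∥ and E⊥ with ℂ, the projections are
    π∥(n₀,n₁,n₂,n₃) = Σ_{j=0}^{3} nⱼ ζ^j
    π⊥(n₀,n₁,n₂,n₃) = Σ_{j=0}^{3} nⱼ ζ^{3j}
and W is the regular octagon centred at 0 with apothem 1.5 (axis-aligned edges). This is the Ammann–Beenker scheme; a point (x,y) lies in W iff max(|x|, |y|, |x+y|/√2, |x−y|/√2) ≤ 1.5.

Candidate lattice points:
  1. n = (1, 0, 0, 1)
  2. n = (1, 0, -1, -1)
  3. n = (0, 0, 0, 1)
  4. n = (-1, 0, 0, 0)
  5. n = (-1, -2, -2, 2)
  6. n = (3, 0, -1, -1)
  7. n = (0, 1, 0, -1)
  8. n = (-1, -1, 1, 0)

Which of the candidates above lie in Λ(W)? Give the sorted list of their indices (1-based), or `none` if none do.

2, 3, 4, 7

Internal map: ζ^{3j} for j=0..3 gives (1,0), (−√2/2,√2/2), (0,−1), (√2/2,√2/2).
candidate 1: n = (1, 0, 0, 1) → π⊥ ≈ (+1.70711, +0.70711); max(|x|,|y|,|x±y|/√2) = 1.70711 > 1.5 ⇒ ∉ W
candidate 2: n = (1, 0, -1, -1) → π⊥ ≈ (+0.29289, +0.29289); max(|x|,|y|,|x±y|/√2) = 0.41421 ≤ 1.5 ⇒ ∈ W
candidate 3: n = (0, 0, 0, 1) → π⊥ ≈ (+0.70711, +0.70711); max(|x|,|y|,|x±y|/√2) = 1.00000 ≤ 1.5 ⇒ ∈ W
candidate 4: n = (-1, 0, 0, 0) → π⊥ ≈ (-1.00000, +0.00000); max(|x|,|y|,|x±y|/√2) = 1.00000 ≤ 1.5 ⇒ ∈ W
candidate 5: n = (-1, -2, -2, 2) → π⊥ ≈ (+1.82843, +2.00000); max(|x|,|y|,|x±y|/√2) = 2.70711 > 1.5 ⇒ ∉ W
candidate 6: n = (3, 0, -1, -1) → π⊥ ≈ (+2.29289, +0.29289); max(|x|,|y|,|x±y|/√2) = 2.29289 > 1.5 ⇒ ∉ W
candidate 7: n = (0, 1, 0, -1) → π⊥ ≈ (-1.41421, +0.00000); max(|x|,|y|,|x±y|/√2) = 1.41421 ≤ 1.5 ⇒ ∈ W
candidate 8: n = (-1, -1, 1, 0) → π⊥ ≈ (-0.29289, -1.70711); max(|x|,|y|,|x±y|/√2) = 1.70711 > 1.5 ⇒ ∉ W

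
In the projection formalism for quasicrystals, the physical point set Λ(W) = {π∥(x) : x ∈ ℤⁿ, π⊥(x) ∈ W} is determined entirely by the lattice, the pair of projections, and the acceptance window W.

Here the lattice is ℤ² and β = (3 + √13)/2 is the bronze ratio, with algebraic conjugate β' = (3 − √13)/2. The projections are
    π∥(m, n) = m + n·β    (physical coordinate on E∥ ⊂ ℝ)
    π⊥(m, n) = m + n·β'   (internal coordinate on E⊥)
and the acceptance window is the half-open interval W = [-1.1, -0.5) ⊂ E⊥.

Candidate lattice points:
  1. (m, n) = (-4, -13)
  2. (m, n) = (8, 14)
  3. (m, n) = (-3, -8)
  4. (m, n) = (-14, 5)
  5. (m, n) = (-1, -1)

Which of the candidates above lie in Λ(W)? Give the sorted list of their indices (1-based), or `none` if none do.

3, 5

Numerically β ≈ 3.30278 and β' = −1/β ≈ -0.30278.
candidate 1: (m,n)=(-4,-13) → π∥ = -4-13·β ≈ -46.93608, π⊥ = -4-13·β' ≈ -0.06392 ∉ [-1.1, -0.5) ⇒ out
candidate 2: (m,n)=(8,14) → π∥ = 8+14·β ≈ 54.23886, π⊥ = 8+14·β' ≈ 3.76114 ∉ [-1.1, -0.5) ⇒ out
candidate 3: (m,n)=(-3,-8) → π∥ = -3-8·β ≈ -29.42221, π⊥ = -3-8·β' ≈ -0.57779 ∈ [-1.1, -0.5) ⇒ IN Λ
candidate 4: (m,n)=(-14,5) → π∥ = -14+5·β ≈ 2.51388, π⊥ = -14+5·β' ≈ -15.51388 ∉ [-1.1, -0.5) ⇒ out
candidate 5: (m,n)=(-1,-1) → π∥ = -1-1·β ≈ -4.30278, π⊥ = -1-1·β' ≈ -0.69722 ∈ [-1.1, -0.5) ⇒ IN Λ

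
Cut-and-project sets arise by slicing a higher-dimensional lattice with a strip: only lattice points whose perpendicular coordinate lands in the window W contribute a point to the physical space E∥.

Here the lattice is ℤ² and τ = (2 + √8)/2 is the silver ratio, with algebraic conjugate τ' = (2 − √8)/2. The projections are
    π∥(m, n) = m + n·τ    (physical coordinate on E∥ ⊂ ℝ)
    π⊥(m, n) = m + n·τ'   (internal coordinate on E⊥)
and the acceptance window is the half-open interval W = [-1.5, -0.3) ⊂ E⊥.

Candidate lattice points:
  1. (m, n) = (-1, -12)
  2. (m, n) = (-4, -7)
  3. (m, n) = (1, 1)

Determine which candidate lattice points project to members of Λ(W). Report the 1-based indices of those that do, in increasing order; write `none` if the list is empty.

τ' = (2−√8)/2 ≈ -0.41421.
#1 (-1,-12): internal coord -1 + (-12)·τ' = +3.97056; +3.97056 ∉ [-1.5, -0.3) → out
#2 (-4,-7): internal coord -4 + (-7)·τ' = -1.10051; -1.10051 ∈ [-1.5, -0.3) → IN Λ
#3 (1,1): internal coord 1 + (1)·τ' = +0.58579; +0.58579 ∉ [-1.5, -0.3) → out

2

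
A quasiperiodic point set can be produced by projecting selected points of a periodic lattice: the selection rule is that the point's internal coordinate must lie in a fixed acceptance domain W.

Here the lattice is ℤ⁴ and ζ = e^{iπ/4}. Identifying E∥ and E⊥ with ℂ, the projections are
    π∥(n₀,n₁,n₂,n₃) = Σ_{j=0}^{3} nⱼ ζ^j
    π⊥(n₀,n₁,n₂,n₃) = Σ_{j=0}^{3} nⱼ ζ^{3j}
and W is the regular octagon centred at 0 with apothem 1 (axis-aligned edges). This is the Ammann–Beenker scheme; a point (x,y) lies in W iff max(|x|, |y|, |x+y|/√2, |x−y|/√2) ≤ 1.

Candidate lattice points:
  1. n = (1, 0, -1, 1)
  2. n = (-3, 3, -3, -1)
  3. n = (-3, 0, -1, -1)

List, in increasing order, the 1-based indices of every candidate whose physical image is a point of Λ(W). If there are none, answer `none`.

π⊥(n) = n₀ + n₁ζ³ + n₂ζ⁶ + n₃ζ⁹ where ζ = e^{iπ/4}.
#1 (1, 0, -1, 1): internal (1.7071, 1.7071); octagon support 2.4142 vs apothem 1 → ∉ W
#2 (-3, 3, -3, -1): internal (-5.8284, 4.4142); octagon support 7.2426 vs apothem 1 → ∉ W
#3 (-3, 0, -1, -1): internal (-3.7071, 0.2929); octagon support 3.7071 vs apothem 1 → ∉ W

none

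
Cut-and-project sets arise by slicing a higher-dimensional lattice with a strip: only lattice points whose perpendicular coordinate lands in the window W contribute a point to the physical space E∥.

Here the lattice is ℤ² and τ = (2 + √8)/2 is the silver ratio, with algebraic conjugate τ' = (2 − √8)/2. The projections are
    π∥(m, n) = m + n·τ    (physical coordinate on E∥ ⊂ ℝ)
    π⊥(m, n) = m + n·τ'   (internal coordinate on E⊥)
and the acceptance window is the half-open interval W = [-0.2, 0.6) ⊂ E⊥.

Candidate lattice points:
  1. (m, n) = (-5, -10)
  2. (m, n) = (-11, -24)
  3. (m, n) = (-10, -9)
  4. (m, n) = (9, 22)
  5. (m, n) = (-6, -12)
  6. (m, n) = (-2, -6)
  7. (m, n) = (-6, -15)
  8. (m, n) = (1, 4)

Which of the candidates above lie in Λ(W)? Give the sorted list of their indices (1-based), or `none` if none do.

4, 6, 7

τ' = (2−√8)/2 ≈ -0.414214.
#1 (-5,-10): internal coord -5 + (-10)·τ' = -0.857864; -0.857864 ∉ [-0.2, 0.6) → out
#2 (-11,-24): internal coord -11 + (-24)·τ' = -1.058875; -1.058875 ∉ [-0.2, 0.6) → out
#3 (-10,-9): internal coord -10 + (-9)·τ' = -6.272078; -6.272078 ∉ [-0.2, 0.6) → out
#4 (9,22): internal coord 9 + (22)·τ' = -0.112698; -0.112698 ∈ [-0.2, 0.6) → IN Λ
#5 (-6,-12): internal coord -6 + (-12)·τ' = -1.029437; -1.029437 ∉ [-0.2, 0.6) → out
#6 (-2,-6): internal coord -2 + (-6)·τ' = +0.485281; +0.485281 ∈ [-0.2, 0.6) → IN Λ
#7 (-6,-15): internal coord -6 + (-15)·τ' = +0.213203; +0.213203 ∈ [-0.2, 0.6) → IN Λ
#8 (1,4): internal coord 1 + (4)·τ' = -0.656854; -0.656854 ∉ [-0.2, 0.6) → out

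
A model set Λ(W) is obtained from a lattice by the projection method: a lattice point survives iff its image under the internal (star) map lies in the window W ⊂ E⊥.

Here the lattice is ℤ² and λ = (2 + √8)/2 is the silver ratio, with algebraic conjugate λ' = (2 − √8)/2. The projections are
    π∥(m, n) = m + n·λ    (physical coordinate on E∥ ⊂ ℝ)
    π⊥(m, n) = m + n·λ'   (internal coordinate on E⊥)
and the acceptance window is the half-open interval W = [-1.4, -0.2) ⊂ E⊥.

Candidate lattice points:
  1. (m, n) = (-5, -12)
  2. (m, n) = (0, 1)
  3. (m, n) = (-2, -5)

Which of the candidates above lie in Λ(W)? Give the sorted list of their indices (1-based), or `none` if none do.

2

λ' = (2−√8)/2 ≈ -0.4142.
candidate 1: (m,n)=(-5,-12) → π∥ = -5-12·λ ≈ -33.9706, π⊥ = -5-12·λ' ≈ -0.0294 ∉ [-1.4, -0.2) ⇒ out
candidate 2: (m,n)=(0,1) → π∥ = 0+1·λ ≈ 2.4142, π⊥ = 0+1·λ' ≈ -0.4142 ∈ [-1.4, -0.2) ⇒ IN Λ
candidate 3: (m,n)=(-2,-5) → π∥ = -2-5·λ ≈ -14.0711, π⊥ = -2-5·λ' ≈ 0.0711 ∉ [-1.4, -0.2) ⇒ out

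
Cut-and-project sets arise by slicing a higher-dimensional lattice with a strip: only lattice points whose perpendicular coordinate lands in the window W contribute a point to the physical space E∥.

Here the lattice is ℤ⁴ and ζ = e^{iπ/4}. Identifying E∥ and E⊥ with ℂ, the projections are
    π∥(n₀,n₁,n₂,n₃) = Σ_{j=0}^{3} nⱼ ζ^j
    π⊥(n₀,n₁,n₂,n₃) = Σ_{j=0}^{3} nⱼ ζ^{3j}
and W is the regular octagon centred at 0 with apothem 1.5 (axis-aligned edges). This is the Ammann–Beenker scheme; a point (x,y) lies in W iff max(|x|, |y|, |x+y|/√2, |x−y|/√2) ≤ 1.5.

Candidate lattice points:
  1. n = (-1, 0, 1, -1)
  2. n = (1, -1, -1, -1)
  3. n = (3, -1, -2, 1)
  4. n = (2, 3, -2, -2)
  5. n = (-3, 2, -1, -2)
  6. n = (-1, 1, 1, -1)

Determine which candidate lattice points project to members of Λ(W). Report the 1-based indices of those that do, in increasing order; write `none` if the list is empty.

2

π⊥(n) = n₀ + n₁ζ³ + n₂ζ⁶ + n₃ζ⁹ where ζ = e^{iπ/4}.
#1 (-1, 0, 1, -1): internal (-1.707107, -1.707107); octagon support 2.414214 vs apothem 1.5 → ∉ W
#2 (1, -1, -1, -1): internal (1.000000, -0.414214); octagon support 1.000000 vs apothem 1.5 → ∈ W
#3 (3, -1, -2, 1): internal (4.414214, 2.000000); octagon support 4.535534 vs apothem 1.5 → ∉ W
#4 (2, 3, -2, -2): internal (-1.535534, 2.707107); octagon support 3.000000 vs apothem 1.5 → ∉ W
#5 (-3, 2, -1, -2): internal (-5.828427, 1.000000); octagon support 5.828427 vs apothem 1.5 → ∉ W
#6 (-1, 1, 1, -1): internal (-2.414214, -1.000000); octagon support 2.414214 vs apothem 1.5 → ∉ W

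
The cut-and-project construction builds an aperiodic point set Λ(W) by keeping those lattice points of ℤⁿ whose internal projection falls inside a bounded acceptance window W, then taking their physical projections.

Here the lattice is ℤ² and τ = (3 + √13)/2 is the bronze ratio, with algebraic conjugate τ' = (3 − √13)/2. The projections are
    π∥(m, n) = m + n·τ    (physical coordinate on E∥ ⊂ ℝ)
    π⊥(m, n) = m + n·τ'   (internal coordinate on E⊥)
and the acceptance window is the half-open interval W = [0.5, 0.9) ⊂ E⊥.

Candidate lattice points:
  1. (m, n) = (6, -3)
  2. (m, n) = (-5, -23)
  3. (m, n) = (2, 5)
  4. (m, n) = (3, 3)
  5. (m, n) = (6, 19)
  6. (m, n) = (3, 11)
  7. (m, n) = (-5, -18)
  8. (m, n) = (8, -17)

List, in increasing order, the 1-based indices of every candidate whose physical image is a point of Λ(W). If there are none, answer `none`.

none

Numerically τ ≈ 3.3028 and τ' = −1/τ ≈ -0.3028.
#1 (6,-3): internal coord 6 + (-3)·τ' = +6.9083; +6.9083 ∉ [0.5, 0.9) → out
#2 (-5,-23): internal coord -5 + (-23)·τ' = +1.9638; +1.9638 ∉ [0.5, 0.9) → out
#3 (2,5): internal coord 2 + (5)·τ' = +0.4861; +0.4861 ∉ [0.5, 0.9) → out
#4 (3,3): internal coord 3 + (3)·τ' = +2.0917; +2.0917 ∉ [0.5, 0.9) → out
#5 (6,19): internal coord 6 + (19)·τ' = +0.2473; +0.2473 ∉ [0.5, 0.9) → out
#6 (3,11): internal coord 3 + (11)·τ' = -0.3305; -0.3305 ∉ [0.5, 0.9) → out
#7 (-5,-18): internal coord -5 + (-18)·τ' = +0.4500; +0.4500 ∉ [0.5, 0.9) → out
#8 (8,-17): internal coord 8 + (-17)·τ' = +13.1472; +13.1472 ∉ [0.5, 0.9) → out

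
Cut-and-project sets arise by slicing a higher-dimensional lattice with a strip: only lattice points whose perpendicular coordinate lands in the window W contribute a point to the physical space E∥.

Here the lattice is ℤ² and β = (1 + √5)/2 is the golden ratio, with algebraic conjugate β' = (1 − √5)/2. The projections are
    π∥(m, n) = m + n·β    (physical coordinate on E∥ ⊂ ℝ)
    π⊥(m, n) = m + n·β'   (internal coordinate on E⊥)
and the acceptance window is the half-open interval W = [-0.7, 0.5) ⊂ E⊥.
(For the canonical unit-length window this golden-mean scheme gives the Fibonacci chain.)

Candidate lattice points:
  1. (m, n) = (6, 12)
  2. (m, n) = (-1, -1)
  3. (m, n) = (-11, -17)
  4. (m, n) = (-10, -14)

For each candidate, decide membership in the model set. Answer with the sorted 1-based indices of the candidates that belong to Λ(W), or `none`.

2, 3

β' = (1−√5)/2 ≈ -0.61803.
candidate 1: (m,n)=(6,12) → π∥ = 6+12·β ≈ 25.41641, π⊥ = 6+12·β' ≈ -1.41641 ∉ [-0.7, 0.5) ⇒ out
candidate 2: (m,n)=(-1,-1) → π∥ = -1-1·β ≈ -2.61803, π⊥ = -1-1·β' ≈ -0.38197 ∈ [-0.7, 0.5) ⇒ IN Λ
candidate 3: (m,n)=(-11,-17) → π∥ = -11-17·β ≈ -38.50658, π⊥ = -11-17·β' ≈ -0.49342 ∈ [-0.7, 0.5) ⇒ IN Λ
candidate 4: (m,n)=(-10,-14) → π∥ = -10-14·β ≈ -32.65248, π⊥ = -10-14·β' ≈ -1.34752 ∉ [-0.7, 0.5) ⇒ out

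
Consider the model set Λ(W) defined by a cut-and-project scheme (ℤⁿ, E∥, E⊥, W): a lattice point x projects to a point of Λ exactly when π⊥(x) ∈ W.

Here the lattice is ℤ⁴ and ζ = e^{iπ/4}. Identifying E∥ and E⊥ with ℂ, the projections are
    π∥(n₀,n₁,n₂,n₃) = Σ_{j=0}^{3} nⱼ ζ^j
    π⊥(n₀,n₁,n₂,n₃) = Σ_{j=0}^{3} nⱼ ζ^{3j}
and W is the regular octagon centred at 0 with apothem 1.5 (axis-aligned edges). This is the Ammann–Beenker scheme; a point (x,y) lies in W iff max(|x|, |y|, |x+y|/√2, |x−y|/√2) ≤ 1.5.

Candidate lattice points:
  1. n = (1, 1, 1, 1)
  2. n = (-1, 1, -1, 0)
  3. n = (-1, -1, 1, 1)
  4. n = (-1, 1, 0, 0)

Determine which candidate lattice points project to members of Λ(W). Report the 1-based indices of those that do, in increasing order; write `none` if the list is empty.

1, 3

With ζ = e^{iπ/4} the internal vectors are ζ^0,ζ^3,ζ^6,ζ^9.
candidate 1: n = (1, 1, 1, 1) → π⊥ ≈ (+1.0000, +0.4142); max(|x|,|y|,|x±y|/√2) = 1.0000 ≤ 1.5 ⇒ ∈ W
candidate 2: n = (-1, 1, -1, 0) → π⊥ ≈ (-1.7071, +1.7071); max(|x|,|y|,|x±y|/√2) = 2.4142 > 1.5 ⇒ ∉ W
candidate 3: n = (-1, -1, 1, 1) → π⊥ ≈ (+0.4142, -1.0000); max(|x|,|y|,|x±y|/√2) = 1.0000 ≤ 1.5 ⇒ ∈ W
candidate 4: n = (-1, 1, 0, 0) → π⊥ ≈ (-1.7071, +0.7071); max(|x|,|y|,|x±y|/√2) = 1.7071 > 1.5 ⇒ ∉ W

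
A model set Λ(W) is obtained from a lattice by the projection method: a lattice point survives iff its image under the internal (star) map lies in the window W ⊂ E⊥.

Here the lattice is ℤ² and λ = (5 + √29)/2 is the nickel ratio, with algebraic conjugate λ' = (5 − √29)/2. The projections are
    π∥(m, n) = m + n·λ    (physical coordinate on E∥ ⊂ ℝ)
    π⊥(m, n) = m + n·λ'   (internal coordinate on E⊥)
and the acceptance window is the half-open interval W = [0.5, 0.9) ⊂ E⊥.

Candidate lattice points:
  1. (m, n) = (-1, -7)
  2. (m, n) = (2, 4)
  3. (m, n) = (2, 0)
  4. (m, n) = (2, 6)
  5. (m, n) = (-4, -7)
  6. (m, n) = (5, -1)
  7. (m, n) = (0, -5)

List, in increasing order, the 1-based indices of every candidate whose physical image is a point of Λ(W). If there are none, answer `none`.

Numerically λ ≈ 5.192582 and λ' = −1/λ ≈ -0.192582.
[1] lift (-1,-7): star map gives 0.348077; window check 0.5 ≤ 0.348077 < 0.9 is false → out
[2] lift (2,4): star map gives 1.229670; window check 0.5 ≤ 1.229670 < 0.9 is false → out
[3] lift (2,0): star map gives 2.000000; window check 0.5 ≤ 2.000000 < 0.9 is false → out
[4] lift (2,6): star map gives 0.844506; window check 0.5 ≤ 0.844506 < 0.9 is true → IN Λ
[5] lift (-4,-7): star map gives -2.651923; window check 0.5 ≤ -2.651923 < 0.9 is false → out
[6] lift (5,-1): star map gives 5.192582; window check 0.5 ≤ 5.192582 < 0.9 is false → out
[7] lift (0,-5): star map gives 0.962912; window check 0.5 ≤ 0.962912 < 0.9 is false → out

4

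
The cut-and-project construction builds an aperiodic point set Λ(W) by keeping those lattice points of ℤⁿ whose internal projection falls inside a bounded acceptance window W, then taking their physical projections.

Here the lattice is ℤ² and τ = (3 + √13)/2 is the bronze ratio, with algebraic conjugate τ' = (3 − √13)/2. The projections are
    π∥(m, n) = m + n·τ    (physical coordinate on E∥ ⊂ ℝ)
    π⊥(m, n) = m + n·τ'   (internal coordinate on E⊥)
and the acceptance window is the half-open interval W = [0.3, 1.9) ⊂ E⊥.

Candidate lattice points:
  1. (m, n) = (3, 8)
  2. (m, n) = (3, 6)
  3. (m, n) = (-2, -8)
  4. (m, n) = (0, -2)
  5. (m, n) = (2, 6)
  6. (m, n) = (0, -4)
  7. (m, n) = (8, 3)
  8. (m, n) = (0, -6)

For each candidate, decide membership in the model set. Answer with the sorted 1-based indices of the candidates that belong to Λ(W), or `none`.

τ' = (3−√13)/2 ≈ -0.3028.
[1] lift (3,8): star map gives 0.5778; window check 0.3 ≤ 0.5778 < 1.9 is true → IN Λ
[2] lift (3,6): star map gives 1.1833; window check 0.3 ≤ 1.1833 < 1.9 is true → IN Λ
[3] lift (-2,-8): star map gives 0.4222; window check 0.3 ≤ 0.4222 < 1.9 is true → IN Λ
[4] lift (0,-2): star map gives 0.6056; window check 0.3 ≤ 0.6056 < 1.9 is true → IN Λ
[5] lift (2,6): star map gives 0.1833; window check 0.3 ≤ 0.1833 < 1.9 is false → out
[6] lift (0,-4): star map gives 1.2111; window check 0.3 ≤ 1.2111 < 1.9 is true → IN Λ
[7] lift (8,3): star map gives 7.0917; window check 0.3 ≤ 7.0917 < 1.9 is false → out
[8] lift (0,-6): star map gives 1.8167; window check 0.3 ≤ 1.8167 < 1.9 is true → IN Λ

1, 2, 3, 4, 6, 8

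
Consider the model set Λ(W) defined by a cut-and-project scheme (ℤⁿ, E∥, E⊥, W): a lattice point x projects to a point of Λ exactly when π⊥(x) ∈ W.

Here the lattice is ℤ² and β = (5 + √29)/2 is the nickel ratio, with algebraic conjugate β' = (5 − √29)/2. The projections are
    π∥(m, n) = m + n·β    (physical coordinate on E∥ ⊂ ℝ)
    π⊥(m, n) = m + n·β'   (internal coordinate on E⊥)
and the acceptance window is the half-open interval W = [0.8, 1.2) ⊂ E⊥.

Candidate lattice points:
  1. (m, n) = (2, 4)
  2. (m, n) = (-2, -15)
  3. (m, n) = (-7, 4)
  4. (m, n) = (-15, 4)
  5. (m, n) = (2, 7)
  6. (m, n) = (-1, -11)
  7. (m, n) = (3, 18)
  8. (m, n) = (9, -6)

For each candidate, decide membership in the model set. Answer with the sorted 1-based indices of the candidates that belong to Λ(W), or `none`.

Numerically β ≈ 5.192582 and β' = −1/β ≈ -0.192582.
[1] lift (2,4): star map gives 1.229670; window check 0.8 ≤ 1.229670 < 1.2 is false → out
[2] lift (-2,-15): star map gives 0.888736; window check 0.8 ≤ 0.888736 < 1.2 is true → IN Λ
[3] lift (-7,4): star map gives -7.770330; window check 0.8 ≤ -7.770330 < 1.2 is false → out
[4] lift (-15,4): star map gives -15.770330; window check 0.8 ≤ -15.770330 < 1.2 is false → out
[5] lift (2,7): star map gives 0.651923; window check 0.8 ≤ 0.651923 < 1.2 is false → out
[6] lift (-1,-11): star map gives 1.118406; window check 0.8 ≤ 1.118406 < 1.2 is true → IN Λ
[7] lift (3,18): star map gives -0.466483; window check 0.8 ≤ -0.466483 < 1.2 is false → out
[8] lift (9,-6): star map gives 10.155494; window check 0.8 ≤ 10.155494 < 1.2 is false → out

2, 6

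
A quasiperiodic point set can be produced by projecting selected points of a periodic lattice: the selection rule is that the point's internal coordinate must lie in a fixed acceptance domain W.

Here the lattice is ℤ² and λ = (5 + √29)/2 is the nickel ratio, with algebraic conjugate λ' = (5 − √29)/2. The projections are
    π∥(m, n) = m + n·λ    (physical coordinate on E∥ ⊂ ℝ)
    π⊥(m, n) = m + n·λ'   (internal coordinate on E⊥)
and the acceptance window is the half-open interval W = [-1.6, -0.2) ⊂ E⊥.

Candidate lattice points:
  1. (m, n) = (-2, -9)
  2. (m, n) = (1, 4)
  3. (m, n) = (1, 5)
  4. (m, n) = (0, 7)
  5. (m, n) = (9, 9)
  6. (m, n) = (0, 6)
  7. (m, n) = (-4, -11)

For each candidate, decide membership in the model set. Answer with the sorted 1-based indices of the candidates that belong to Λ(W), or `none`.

1, 4, 6

λ' = (5−√29)/2 ≈ -0.192582.
candidate 1: (m,n)=(-2,-9) → π∥ = -2-9·λ ≈ -48.733242, π⊥ = -2-9·λ' ≈ -0.266758 ∈ [-1.6, -0.2) ⇒ IN Λ
candidate 2: (m,n)=(1,4) → π∥ = 1+4·λ ≈ 21.770330, π⊥ = 1+4·λ' ≈ 0.229670 ∉ [-1.6, -0.2) ⇒ out
candidate 3: (m,n)=(1,5) → π∥ = 1+5·λ ≈ 26.962912, π⊥ = 1+5·λ' ≈ 0.037088 ∉ [-1.6, -0.2) ⇒ out
candidate 4: (m,n)=(0,7) → π∥ = 0+7·λ ≈ 36.348077, π⊥ = 0+7·λ' ≈ -1.348077 ∈ [-1.6, -0.2) ⇒ IN Λ
candidate 5: (m,n)=(9,9) → π∥ = 9+9·λ ≈ 55.733242, π⊥ = 9+9·λ' ≈ 7.266758 ∉ [-1.6, -0.2) ⇒ out
candidate 6: (m,n)=(0,6) → π∥ = 0+6·λ ≈ 31.155494, π⊥ = 0+6·λ' ≈ -1.155494 ∈ [-1.6, -0.2) ⇒ IN Λ
candidate 7: (m,n)=(-4,-11) → π∥ = -4-11·λ ≈ -61.118406, π⊥ = -4-11·λ' ≈ -1.881594 ∉ [-1.6, -0.2) ⇒ out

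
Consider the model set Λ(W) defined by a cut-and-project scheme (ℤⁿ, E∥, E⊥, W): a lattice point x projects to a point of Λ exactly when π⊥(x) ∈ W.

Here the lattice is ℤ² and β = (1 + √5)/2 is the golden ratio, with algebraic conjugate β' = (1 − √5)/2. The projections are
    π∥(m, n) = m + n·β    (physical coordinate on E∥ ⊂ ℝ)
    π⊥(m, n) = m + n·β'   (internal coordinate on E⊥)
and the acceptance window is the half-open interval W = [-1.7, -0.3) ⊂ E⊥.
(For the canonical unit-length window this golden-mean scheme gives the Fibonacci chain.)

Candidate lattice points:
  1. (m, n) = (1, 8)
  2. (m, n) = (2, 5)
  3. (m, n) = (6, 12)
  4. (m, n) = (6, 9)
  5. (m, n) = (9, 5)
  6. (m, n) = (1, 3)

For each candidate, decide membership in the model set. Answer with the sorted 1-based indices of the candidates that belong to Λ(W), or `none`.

2, 3, 6

Compute β' = (1−√5)/2 = -0.6180, so π⊥(m,n) = m -0.6180·n.
#1 (1,8): internal coord 1 + (8)·β' = -3.9443; -3.9443 ∉ [-1.7, -0.3) → out
#2 (2,5): internal coord 2 + (5)·β' = -1.0902; -1.0902 ∈ [-1.7, -0.3) → IN Λ
#3 (6,12): internal coord 6 + (12)·β' = -1.4164; -1.4164 ∈ [-1.7, -0.3) → IN Λ
#4 (6,9): internal coord 6 + (9)·β' = +0.4377; +0.4377 ∉ [-1.7, -0.3) → out
#5 (9,5): internal coord 9 + (5)·β' = +5.9098; +5.9098 ∉ [-1.7, -0.3) → out
#6 (1,3): internal coord 1 + (3)·β' = -0.8541; -0.8541 ∈ [-1.7, -0.3) → IN Λ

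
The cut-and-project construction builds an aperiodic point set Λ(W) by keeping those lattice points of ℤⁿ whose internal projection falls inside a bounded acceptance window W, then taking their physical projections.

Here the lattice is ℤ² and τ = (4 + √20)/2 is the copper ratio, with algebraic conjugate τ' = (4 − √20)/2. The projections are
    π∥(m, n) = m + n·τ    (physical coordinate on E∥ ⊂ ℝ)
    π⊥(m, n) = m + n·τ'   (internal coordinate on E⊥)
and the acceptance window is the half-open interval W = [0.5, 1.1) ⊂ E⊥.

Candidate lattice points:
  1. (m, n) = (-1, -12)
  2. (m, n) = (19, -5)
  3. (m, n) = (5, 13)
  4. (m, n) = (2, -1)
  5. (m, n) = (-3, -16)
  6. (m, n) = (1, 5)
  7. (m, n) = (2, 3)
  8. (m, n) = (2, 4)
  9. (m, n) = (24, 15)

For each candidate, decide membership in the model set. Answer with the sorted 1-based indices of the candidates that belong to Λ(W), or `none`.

5, 8

τ' = (4−√20)/2 ≈ -0.2361.
#1 (-1,-12): internal coord -1 + (-12)·τ' = +1.8328; +1.8328 ∉ [0.5, 1.1) → out
#2 (19,-5): internal coord 19 + (-5)·τ' = +20.1803; +20.1803 ∉ [0.5, 1.1) → out
#3 (5,13): internal coord 5 + (13)·τ' = +1.9311; +1.9311 ∉ [0.5, 1.1) → out
#4 (2,-1): internal coord 2 + (-1)·τ' = +2.2361; +2.2361 ∉ [0.5, 1.1) → out
#5 (-3,-16): internal coord -3 + (-16)·τ' = +0.7771; +0.7771 ∈ [0.5, 1.1) → IN Λ
#6 (1,5): internal coord 1 + (5)·τ' = -0.1803; -0.1803 ∉ [0.5, 1.1) → out
#7 (2,3): internal coord 2 + (3)·τ' = +1.2918; +1.2918 ∉ [0.5, 1.1) → out
#8 (2,4): internal coord 2 + (4)·τ' = +1.0557; +1.0557 ∈ [0.5, 1.1) → IN Λ
#9 (24,15): internal coord 24 + (15)·τ' = +20.4590; +20.4590 ∉ [0.5, 1.1) → out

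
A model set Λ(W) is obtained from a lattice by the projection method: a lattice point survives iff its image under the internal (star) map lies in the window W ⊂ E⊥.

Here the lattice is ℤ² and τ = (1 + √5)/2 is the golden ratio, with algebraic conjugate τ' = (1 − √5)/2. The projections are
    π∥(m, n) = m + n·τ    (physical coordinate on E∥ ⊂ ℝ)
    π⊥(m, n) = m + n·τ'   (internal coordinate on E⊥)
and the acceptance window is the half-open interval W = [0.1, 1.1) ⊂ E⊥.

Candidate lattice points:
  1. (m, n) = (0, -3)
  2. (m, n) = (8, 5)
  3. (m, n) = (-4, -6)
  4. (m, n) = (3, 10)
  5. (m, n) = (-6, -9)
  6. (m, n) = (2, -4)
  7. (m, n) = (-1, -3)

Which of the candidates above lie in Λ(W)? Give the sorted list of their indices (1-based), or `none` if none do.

τ' = (1−√5)/2 ≈ -0.618034.
candidate 1: (m,n)=(0,-3) → π∥ = 0-3·τ ≈ -4.854102, π⊥ = 0-3·τ' ≈ 1.854102 ∉ [0.1, 1.1) ⇒ out
candidate 2: (m,n)=(8,5) → π∥ = 8+5·τ ≈ 16.090170, π⊥ = 8+5·τ' ≈ 4.909830 ∉ [0.1, 1.1) ⇒ out
candidate 3: (m,n)=(-4,-6) → π∥ = -4-6·τ ≈ -13.708204, π⊥ = -4-6·τ' ≈ -0.291796 ∉ [0.1, 1.1) ⇒ out
candidate 4: (m,n)=(3,10) → π∥ = 3+10·τ ≈ 19.180340, π⊥ = 3+10·τ' ≈ -3.180340 ∉ [0.1, 1.1) ⇒ out
candidate 5: (m,n)=(-6,-9) → π∥ = -6-9·τ ≈ -20.562306, π⊥ = -6-9·τ' ≈ -0.437694 ∉ [0.1, 1.1) ⇒ out
candidate 6: (m,n)=(2,-4) → π∥ = 2-4·τ ≈ -4.472136, π⊥ = 2-4·τ' ≈ 4.472136 ∉ [0.1, 1.1) ⇒ out
candidate 7: (m,n)=(-1,-3) → π∥ = -1-3·τ ≈ -5.854102, π⊥ = -1-3·τ' ≈ 0.854102 ∈ [0.1, 1.1) ⇒ IN Λ

7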